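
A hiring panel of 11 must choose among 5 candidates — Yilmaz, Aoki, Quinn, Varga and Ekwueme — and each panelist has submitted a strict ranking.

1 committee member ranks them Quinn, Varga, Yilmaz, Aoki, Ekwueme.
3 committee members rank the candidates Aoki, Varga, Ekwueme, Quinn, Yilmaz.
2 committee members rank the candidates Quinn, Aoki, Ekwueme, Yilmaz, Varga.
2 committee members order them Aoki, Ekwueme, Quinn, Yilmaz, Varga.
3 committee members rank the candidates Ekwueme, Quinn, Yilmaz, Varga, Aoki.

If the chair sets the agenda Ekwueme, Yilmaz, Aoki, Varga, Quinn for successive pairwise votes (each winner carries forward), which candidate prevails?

Round 1: Ekwueme vs Yilmaz — 10–1, Ekwueme advances.
Round 2: Ekwueme vs Aoki — 3–8, Aoki advances.
Round 3: Aoki vs Varga — 7–4, Aoki advances.
Round 4: Aoki vs Quinn — 5–6, Quinn advances.
Quinn survives the agenda.

Quinn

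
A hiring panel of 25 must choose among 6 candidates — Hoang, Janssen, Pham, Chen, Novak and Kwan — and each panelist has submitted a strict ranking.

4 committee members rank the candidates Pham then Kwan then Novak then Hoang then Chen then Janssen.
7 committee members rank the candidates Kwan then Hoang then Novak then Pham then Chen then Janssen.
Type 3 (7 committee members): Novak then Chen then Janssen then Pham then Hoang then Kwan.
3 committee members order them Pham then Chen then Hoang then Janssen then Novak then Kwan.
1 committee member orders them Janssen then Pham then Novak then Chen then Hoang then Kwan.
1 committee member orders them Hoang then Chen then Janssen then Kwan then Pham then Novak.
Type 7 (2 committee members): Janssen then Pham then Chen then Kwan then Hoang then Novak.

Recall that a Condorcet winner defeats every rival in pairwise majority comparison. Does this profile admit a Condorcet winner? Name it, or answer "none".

none

Check each pair by majority over 25 ballots:
Hoang–Janssen: Hoang 15–10.
Hoang vs Pham: Pham wins 17–8.
Hoang vs Chen: Chen, 13–12.
Hoang–Novak: Hoang 13–12.
Hoang vs Kwan: Kwan wins 13–12.
Janssen vs Pham: Pham, 14–11.
Janssen vs Chen: Chen, 22–3.
Janssen–Novak: Novak 18–7.
Janssen vs Kwan: Janssen, 14–11.
Pham–Chen: Pham 17–8.
Pham vs Novak: Novak, 14–11.
Pham–Kwan: Pham 17–8.
Chen vs Novak: Novak, 19–6.
Chen vs Kwan: Chen, 14–11.
Novak vs Kwan: Kwan wins 14–11.
Each candidate drops at least one matchup (Hoang loses to Pham; Janssen loses to Hoang; Pham loses to Novak; Chen loses to Pham; Novak loses to Hoang; Kwan loses to Janssen); the cycle Hoang → Janssen → Kwan → Hoang rules out a Condorcet winner.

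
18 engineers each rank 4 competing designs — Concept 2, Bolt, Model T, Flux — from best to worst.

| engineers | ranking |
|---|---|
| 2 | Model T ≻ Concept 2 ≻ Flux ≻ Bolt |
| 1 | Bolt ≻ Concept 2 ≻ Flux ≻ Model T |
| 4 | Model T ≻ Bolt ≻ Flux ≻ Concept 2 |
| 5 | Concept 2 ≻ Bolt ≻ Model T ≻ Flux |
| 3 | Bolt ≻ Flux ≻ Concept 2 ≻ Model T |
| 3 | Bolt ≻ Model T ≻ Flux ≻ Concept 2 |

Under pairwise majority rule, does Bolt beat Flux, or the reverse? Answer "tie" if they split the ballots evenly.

Ballots ranking Bolt above Flux: 1 + 4 + 5 + 3 + 3 = 16.
Ballots ranking Flux above Bolt: 18 − 16 = 2.
Bolt wins the head-to-head 16–2.

Bolt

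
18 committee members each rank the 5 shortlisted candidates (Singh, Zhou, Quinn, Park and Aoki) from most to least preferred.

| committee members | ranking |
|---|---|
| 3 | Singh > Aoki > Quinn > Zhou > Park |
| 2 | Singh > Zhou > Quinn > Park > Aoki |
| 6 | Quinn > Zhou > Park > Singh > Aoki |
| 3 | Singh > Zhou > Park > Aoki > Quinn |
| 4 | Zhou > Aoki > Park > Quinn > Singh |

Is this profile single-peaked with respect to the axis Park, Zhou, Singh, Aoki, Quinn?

no

Axis positions: Park=1, Zhou=2, Singh=3, Aoki=4, Quinn=5.
Faction 1 (peak Singh at position 3): ranking walks positions 3-4-5-2-1, expanding outward from the peak — single-peaked.
Faction 2: ranking walks positions 3-2-5-1-4; Quinn is ranked above Aoki even though Aoki lies between Quinn and the peak Singh on the axis — preferences dip and rise again. Not single-peaked.
Faction 3: ranking walks positions 5-2-1-3-4; Zhou is ranked above Aoki even though Aoki lies between Zhou and the peak Quinn on the axis — preferences dip and rise again. Not single-peaked.
Faction 4 (peak Singh at position 3): ranking walks positions 3-2-1-4-5, expanding outward from the peak — single-peaked.
Faction 5: ranking walks positions 2-4-1-5-3; Aoki is ranked above Singh even though Singh lies between Aoki and the peak Zhou on the axis — preferences dip and rise again. Not single-peaked.
Faction 2 violates single-peakedness, so the profile is not single-peaked on this axis.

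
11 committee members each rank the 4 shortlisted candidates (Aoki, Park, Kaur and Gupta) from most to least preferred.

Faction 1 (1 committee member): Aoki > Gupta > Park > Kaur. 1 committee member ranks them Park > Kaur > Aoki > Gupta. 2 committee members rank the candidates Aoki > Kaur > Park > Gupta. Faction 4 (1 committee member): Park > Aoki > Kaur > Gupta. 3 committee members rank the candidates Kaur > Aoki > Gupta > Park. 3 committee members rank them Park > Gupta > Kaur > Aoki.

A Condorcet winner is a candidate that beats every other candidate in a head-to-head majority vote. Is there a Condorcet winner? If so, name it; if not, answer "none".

Pairwise majorities:
Aoki vs Park: Aoki preferred on 1+2+3 = 6 ballots; Aoki wins 6–5.
Aoki vs Kaur: 4 to 7, Kaur.
Aoki vs Gupta: 8 to 3, Aoki.
Park vs Kaur: Park is ranked higher on 1+1+1+3 = 6 ballots, Kaur on 5. Park wins 6–5.
Park vs Gupta: Park preferred on 1+2+1+3 = 7 ballots; Park wins 7–4.
Kaur vs Gupta: 7 to 4, Kaur.
Every candidate loses at least once (Aoki loses to Kaur; Park loses to Aoki; Kaur loses to Park; Gupta loses to Aoki). The majority relation contains the cycle Aoki > Park > Kaur > Aoki, so there is no Condorcet winner.

none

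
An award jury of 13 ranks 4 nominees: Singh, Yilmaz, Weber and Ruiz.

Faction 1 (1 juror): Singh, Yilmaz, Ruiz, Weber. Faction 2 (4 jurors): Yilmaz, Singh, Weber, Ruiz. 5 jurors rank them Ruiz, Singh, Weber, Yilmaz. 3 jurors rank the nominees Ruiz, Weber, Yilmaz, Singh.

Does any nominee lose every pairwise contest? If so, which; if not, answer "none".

Head-to-head results (13 jurors):
Singh–Yilmaz: Yilmaz 7–6.
Singh vs Weber: Singh wins 10–3.
Singh vs Ruiz: 1+4 = 5 for Singh, 8 for Ruiz — Ruiz by 8–5.
Yilmaz vs Weber: Yilmaz is ranked higher on 1+4 = 5 ballots, Weber on 8. Weber wins 8–5.
Yilmaz–Ruiz: Ruiz 8–5.
Weber vs Ruiz: 4 to 9, Ruiz.
Each nominee has at least one pairwise win (Singh beats Weber; Yilmaz beats Singh; Weber beats Yilmaz; Ruiz beats Singh) — no Condorcet loser.

none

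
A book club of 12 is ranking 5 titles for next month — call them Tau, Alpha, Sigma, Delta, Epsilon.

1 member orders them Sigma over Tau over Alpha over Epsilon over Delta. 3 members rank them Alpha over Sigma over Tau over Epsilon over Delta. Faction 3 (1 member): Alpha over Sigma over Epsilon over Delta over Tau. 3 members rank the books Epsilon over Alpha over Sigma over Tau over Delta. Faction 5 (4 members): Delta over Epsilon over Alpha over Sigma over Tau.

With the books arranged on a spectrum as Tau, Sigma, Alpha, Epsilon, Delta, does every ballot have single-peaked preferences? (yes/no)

Axis positions: Tau=1, Sigma=2, Alpha=3, Epsilon=4, Delta=5.
Faction 1 (peak Sigma at position 2): ranking walks positions 2-1-3-4-5, expanding outward from the peak — single-peaked.
Faction 2 (peak Alpha at position 3): ranking walks positions 3-2-1-4-5, expanding outward from the peak — single-peaked.
Faction 3 (peak Alpha at position 3): ranking walks positions 3-2-4-5-1, expanding outward from the peak — single-peaked.
Faction 4 (peak Epsilon at position 4): ranking walks positions 4-3-2-1-5, expanding outward from the peak — single-peaked.
Faction 5 (peak Delta at position 5): ranking walks positions 5-4-3-2-1, expanding outward from the peak — single-peaked.
Every ranking is single-peaked on this axis.

yes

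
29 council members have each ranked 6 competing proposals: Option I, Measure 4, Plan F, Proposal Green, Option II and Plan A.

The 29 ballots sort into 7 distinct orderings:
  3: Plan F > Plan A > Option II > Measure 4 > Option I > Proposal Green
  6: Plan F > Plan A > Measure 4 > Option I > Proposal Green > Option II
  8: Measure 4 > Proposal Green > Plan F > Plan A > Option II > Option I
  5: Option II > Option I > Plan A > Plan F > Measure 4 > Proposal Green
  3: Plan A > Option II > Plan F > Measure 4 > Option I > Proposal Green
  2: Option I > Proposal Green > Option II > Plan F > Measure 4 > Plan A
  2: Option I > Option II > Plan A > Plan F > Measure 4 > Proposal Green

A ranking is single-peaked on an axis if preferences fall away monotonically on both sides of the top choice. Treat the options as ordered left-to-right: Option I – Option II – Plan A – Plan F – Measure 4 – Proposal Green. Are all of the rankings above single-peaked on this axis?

Axis positions: Option I=1, Option II=2, Plan A=3, Plan F=4, Measure 4=5, Proposal Green=6.
Group 1 (peak Plan F at position 4): ranking walks positions 4-3-2-5-1-6, expanding outward from the peak — single-peaked.
Group 2: ranking walks positions 4-3-5-1-6-2; Option I is ranked above Option II even though Option II lies between Option I and the peak Plan F on the axis — preferences dip and rise again. Not single-peaked.
Group 3 (peak Measure 4 at position 5): ranking walks positions 5-6-4-3-2-1, expanding outward from the peak — single-peaked.
Group 4 (peak Option II at position 2): ranking walks positions 2-1-3-4-5-6, expanding outward from the peak — single-peaked.
Group 5 (peak Plan A at position 3): ranking walks positions 3-2-4-5-1-6, expanding outward from the peak — single-peaked.
Group 6: ranking walks positions 1-6-2-4-5-3; Proposal Green is ranked above Option II even though Option II lies between Proposal Green and the peak Option I on the axis — preferences dip and rise again. Not single-peaked.
Group 7 (peak Option I at position 1): ranking walks positions 1-2-3-4-5-6, expanding outward from the peak — single-peaked.
Group 2 violates single-peakedness, so the profile is not single-peaked on this axis.

no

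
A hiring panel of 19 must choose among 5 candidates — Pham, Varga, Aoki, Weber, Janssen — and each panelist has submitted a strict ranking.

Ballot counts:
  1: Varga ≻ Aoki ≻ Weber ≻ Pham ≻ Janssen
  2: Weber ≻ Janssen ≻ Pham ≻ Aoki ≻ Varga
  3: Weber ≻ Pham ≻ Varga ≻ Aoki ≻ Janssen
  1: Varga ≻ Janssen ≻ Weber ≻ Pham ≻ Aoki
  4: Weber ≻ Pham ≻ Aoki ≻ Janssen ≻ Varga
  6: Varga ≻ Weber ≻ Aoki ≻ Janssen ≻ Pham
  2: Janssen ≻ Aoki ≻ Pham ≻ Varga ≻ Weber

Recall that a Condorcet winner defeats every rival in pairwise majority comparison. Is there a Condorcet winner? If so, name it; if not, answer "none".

Check each pair by majority over 19 ballots:
Pham–Varga: Pham 11–8.
Pham vs Aoki: 2+3+1+4 = 10 for Pham, 9 for Aoki — Pham by 10–9.
Pham–Weber: Weber 17–2.
Pham–Janssen: Janssen 11–8.
Varga vs Aoki: 11 to 8, Varga.
Varga–Weber: Varga 10–9.
Varga vs Janssen: Varga is ranked higher on 1+3+1+6 = 11 ballots, Janssen on 8. Varga wins 11–8.
Aoki vs Weber: Weber wins 16–3.
Aoki vs Janssen: 14 to 5, Aoki.
Weber vs Janssen: Weber preferred on 1+2+3+4+6 = 16 ballots; Weber wins 16–3.
No candidate is unbeaten: Pham loses to Weber; Varga loses to Pham; Aoki loses to Pham; Weber loses to Varga; Janssen loses to Varga. In particular Pham beats Varga beats Weber beats Pham is a majority cycle — no Condorcet winner exists.

none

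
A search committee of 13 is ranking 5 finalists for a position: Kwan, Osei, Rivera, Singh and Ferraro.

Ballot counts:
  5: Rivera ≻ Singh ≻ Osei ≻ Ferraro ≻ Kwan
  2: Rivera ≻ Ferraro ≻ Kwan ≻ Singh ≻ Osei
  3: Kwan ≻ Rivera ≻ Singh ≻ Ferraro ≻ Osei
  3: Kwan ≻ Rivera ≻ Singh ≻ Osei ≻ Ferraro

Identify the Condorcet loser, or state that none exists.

Head-to-head results (13 committee members):
Kwan vs Osei: 2+3+3 = 8 for Kwan, 5 for Osei — Kwan by 8–5.
Kwan vs Rivera: Rivera wins 7–6.
Kwan vs Singh: Kwan preferred on 2+3+3 = 8 ballots; Kwan wins 8–5.
Kwan vs Ferraro: 6 to 7, Ferraro.
Osei vs Rivera: 0 to 13, Rivera.
Osei–Singh: Singh 13–0.
Osei vs Ferraro: 5+3 = 8 for Osei, 5 for Ferraro — Osei by 8–5.
Rivera vs Singh: Rivera is ranked higher on 5+2+3+3 = 13 ballots, Singh on 0. Rivera wins 13–0.
Rivera vs Ferraro: Rivera is ranked higher on 5+2+3+3 = 13 ballots, Ferraro on 0. Rivera wins 13–0.
Singh vs Ferraro: Singh, 11–2.
Every candidate wins at least one matchup (Kwan beats Osei; Osei beats Ferraro; Rivera beats Kwan; Singh beats Osei; Ferraro beats Kwan), so there is no Condorcet loser.

none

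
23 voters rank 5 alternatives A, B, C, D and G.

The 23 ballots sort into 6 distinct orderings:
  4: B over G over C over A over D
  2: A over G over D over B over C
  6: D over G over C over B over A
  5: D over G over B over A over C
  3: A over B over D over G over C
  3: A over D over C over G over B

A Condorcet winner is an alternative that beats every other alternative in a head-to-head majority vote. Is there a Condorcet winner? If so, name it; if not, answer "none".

none

Pairwise majorities:
A vs B: 2+3+3 = 8 for A, 15 for B — B by 15–8.
A vs C: A preferred on 2+5+3+3 = 13 ballots; A wins 13–10.
A vs D: 4+2+3+3 = 12 for A, 11 for D — A by 12–11.
A vs G: A preferred on 2+3+3 = 8 ballots; G wins 15–8.
B vs C: B preferred on 4+2+5+3 = 14 ballots; B wins 14–9.
B vs D: B is ranked higher on 4+3 = 7 ballots, D on 16. D wins 16–7.
B vs G: B preferred on 4+3 = 7 ballots; G wins 16–7.
C vs D: C preferred on 4 ballots; D wins 19–4.
C vs G: C is ranked higher on 3 ballots, G on 20. G wins 20–3.
D vs G: 17 to 6, D.
No alternative is unbeaten: A loses to B; B loses to D; C loses to A; D loses to A; G loses to D. In particular A → D → B → A is a majority cycle — no Condorcet winner exists.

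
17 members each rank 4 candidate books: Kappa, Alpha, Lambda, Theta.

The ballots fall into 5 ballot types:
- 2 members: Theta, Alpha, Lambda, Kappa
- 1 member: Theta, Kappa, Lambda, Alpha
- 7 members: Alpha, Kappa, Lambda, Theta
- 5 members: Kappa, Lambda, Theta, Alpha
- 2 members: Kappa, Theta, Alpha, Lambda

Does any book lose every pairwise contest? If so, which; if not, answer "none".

Pairwise majorities:
Kappa vs Alpha: Kappa is ranked higher on 1+5+2 = 8 ballots, Alpha on 9. Alpha wins 9–8.
Kappa–Lambda: Kappa 15–2.
Kappa vs Theta: 7+5+2 = 14 for Kappa, 3 for Theta — Kappa by 14–3.
Alpha vs Lambda: Alpha, 11–6.
Alpha vs Theta: Theta wins 10–7.
Lambda vs Theta: Lambda, 12–5.
Each book has at least one pairwise win (Kappa beats Lambda; Alpha beats Kappa; Lambda beats Theta; Theta beats Alpha) — no Condorcet loser.

none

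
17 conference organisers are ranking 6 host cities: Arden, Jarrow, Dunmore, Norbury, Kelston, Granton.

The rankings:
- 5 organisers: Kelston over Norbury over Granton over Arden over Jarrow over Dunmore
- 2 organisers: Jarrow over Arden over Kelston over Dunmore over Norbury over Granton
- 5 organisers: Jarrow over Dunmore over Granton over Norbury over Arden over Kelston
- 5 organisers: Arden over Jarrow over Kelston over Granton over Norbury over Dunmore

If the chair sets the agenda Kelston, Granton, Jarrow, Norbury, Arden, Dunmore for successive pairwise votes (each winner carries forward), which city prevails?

Round 1: Kelston vs Granton — 12–5, Kelston advances.
Round 2: Kelston vs Jarrow — 5–12, Jarrow advances.
Round 3: Jarrow vs Norbury — 12–5, Jarrow advances.
Round 4: Jarrow vs Arden — 7–10, Arden advances.
Round 5: Arden vs Dunmore — 12–5, Arden advances.
Arden survives the agenda.

Arden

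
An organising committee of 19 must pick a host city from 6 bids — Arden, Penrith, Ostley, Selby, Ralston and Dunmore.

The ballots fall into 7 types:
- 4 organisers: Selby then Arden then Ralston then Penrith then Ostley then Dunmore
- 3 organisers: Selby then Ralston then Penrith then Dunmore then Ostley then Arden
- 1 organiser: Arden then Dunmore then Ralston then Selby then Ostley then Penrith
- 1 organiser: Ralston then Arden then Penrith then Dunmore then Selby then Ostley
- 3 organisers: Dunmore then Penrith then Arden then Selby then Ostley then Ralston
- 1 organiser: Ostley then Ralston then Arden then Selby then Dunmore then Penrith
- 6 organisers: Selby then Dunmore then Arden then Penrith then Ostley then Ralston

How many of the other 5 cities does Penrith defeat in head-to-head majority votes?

1

Penrith against each rival (19 organisers):
Penrith vs Arden: Penrith preferred on 3+3 = 6 ballots; Arden wins 13–6.
Penrith vs Ostley: Penrith wins 17–2.
Penrith vs Selby: Selby wins 15–4.
Penrith vs Ralston: Penrith is ranked higher on 3+6 = 9 ballots, Ralston on 10. Ralston wins 10–9.
Penrith vs Dunmore: 4+3+1 = 8 for Penrith, 11 for Dunmore — Dunmore by 11–8.
Penrith beats Ostley; loses to Arden, Selby, Ralston, Dunmore — 1 pairwise win.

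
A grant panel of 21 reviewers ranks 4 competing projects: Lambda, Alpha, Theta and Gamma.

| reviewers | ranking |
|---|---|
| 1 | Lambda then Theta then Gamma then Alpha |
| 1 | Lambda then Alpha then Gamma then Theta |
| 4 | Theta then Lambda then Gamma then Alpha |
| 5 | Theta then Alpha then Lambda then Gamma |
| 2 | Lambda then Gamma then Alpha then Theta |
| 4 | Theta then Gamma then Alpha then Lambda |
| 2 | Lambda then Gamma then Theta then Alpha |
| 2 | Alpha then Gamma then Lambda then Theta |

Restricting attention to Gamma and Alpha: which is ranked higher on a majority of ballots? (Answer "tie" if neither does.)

Ballots ranking Gamma above Alpha: 1 + 4 + 2 + 4 + 2 = 13.
Ballots ranking Alpha above Gamma: 21 − 13 = 8.
Gamma wins the head-to-head 13–8.

Gamma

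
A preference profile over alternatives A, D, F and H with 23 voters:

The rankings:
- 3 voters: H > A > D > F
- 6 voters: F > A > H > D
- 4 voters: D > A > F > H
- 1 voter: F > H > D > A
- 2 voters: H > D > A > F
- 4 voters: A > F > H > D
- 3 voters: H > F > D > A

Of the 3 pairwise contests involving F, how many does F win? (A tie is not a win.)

F against each rival (23 voters):
F vs A: 6+1+3 = 10 for F, 13 for A — A by 13–10.
F–D: F 14–9.
F–H: F 15–8.
F beats D, H; loses to A — 2 pairwise wins.

2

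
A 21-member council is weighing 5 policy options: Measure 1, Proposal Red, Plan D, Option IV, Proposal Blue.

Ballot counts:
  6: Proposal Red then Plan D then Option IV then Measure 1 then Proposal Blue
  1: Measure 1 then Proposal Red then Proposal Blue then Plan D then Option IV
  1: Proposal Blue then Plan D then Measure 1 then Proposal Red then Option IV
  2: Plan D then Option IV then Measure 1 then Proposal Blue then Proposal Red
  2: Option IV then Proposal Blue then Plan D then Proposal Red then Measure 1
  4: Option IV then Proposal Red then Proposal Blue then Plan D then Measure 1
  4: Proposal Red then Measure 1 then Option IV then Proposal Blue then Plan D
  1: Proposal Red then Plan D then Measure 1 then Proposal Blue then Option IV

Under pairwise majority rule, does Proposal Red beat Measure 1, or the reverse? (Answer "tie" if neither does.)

Ballots ranking Proposal Red above Measure 1: 6 + 2 + 4 + 4 + 1 = 17.
Ballots ranking Measure 1 above Proposal Red: 21 − 17 = 4.
Proposal Red wins the head-to-head 17–4.

Proposal Red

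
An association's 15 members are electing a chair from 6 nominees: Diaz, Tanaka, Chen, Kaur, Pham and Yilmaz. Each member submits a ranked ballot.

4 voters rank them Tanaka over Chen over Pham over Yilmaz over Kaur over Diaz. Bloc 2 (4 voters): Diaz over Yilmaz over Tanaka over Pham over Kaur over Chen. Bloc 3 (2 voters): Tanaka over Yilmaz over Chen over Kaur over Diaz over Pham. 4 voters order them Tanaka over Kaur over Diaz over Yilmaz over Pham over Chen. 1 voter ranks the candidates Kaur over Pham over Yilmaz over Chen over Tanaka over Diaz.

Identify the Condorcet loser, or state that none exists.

Pairwise majorities:
Diaz–Tanaka: Tanaka 11–4.
Diaz vs Chen: 8 to 7, Diaz.
Diaz vs Kaur: 4 for Diaz, 11 for Kaur — Kaur by 11–4.
Diaz–Pham: Diaz 10–5.
Diaz vs Yilmaz: 8 to 7, Diaz.
Tanaka vs Chen: 4+4+2+4 = 14 for Tanaka, 1 for Chen — Tanaka by 14–1.
Tanaka vs Kaur: Tanaka, 14–1.
Tanaka–Pham: Tanaka 14–1.
Tanaka vs Yilmaz: Tanaka, 10–5.
Chen–Kaur: Kaur 9–6.
Chen vs Pham: Pham wins 9–6.
Chen–Yilmaz: Yilmaz 11–4.
Kaur vs Pham: 7 to 8, Pham.
Kaur vs Yilmaz: 4+1 = 5 for Kaur, 10 for Yilmaz — Yilmaz by 10–5.
Pham vs Yilmaz: Pham is ranked higher on 4+1 = 5 ballots, Yilmaz on 10. Yilmaz wins 10–5.
Only Chen has no wins; Chen is the Condorcet loser.

Chen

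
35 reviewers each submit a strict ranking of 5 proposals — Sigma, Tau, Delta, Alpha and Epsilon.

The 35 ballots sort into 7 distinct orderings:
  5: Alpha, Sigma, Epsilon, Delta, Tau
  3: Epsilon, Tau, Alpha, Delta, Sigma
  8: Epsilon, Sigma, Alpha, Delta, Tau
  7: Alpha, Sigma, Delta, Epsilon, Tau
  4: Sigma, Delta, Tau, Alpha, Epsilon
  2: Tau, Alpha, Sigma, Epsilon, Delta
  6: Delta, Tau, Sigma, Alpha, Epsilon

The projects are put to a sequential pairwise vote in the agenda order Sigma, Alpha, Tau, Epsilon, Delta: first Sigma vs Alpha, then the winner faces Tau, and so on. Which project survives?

Sigma

Round 1: Sigma vs Alpha — 18–17, Sigma advances.
Round 2: Sigma vs Tau — 24–11, Sigma advances.
Round 3: Sigma vs Epsilon — 24–11, Sigma advances.
Round 4: Sigma vs Delta — 26–9, Sigma advances.
Sigma survives the agenda.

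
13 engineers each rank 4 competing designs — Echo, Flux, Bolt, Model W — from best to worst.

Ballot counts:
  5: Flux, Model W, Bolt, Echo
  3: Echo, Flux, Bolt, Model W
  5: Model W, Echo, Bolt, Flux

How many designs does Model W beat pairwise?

Model W against each rival (13 engineers):
Model W vs Echo: 10 to 3, Model W.
Model W vs Flux: Flux, 8–5.
Model W vs Bolt: Model W wins 10–3.
Model W beats Echo, Bolt; loses to Flux — 2 pairwise wins.

2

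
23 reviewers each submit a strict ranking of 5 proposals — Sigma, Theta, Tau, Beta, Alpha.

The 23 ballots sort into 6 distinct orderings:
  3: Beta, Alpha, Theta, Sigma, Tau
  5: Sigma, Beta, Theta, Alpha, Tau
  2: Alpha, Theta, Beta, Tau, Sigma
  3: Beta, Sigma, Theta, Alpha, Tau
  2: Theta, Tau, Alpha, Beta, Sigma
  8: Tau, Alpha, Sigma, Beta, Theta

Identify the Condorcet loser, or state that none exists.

none

Head-to-head results (23 reviewers):
Sigma vs Theta: Sigma wins 16–7.
Sigma vs Tau: Sigma preferred on 3+5+3 = 11 ballots; Tau wins 12–11.
Sigma vs Beta: Sigma preferred on 5+8 = 13 ballots; Sigma wins 13–10.
Sigma vs Alpha: Alpha wins 15–8.
Theta vs Tau: Theta preferred on 3+5+2+3+2 = 15 ballots; Theta wins 15–8.
Theta–Beta: Beta 19–4.
Theta vs Alpha: Theta is ranked higher on 5+3+2 = 10 ballots, Alpha on 13. Alpha wins 13–10.
Tau vs Beta: Beta, 13–10.
Tau vs Alpha: Tau preferred on 2+8 = 10 ballots; Alpha wins 13–10.
Beta vs Alpha: 3+5+3 = 11 for Beta, 12 for Alpha — Alpha by 12–11.
Every project wins at least one matchup (Sigma beats Theta; Theta beats Tau; Tau beats Sigma; Beta beats Theta; Alpha beats Sigma), so there is no Condorcet loser.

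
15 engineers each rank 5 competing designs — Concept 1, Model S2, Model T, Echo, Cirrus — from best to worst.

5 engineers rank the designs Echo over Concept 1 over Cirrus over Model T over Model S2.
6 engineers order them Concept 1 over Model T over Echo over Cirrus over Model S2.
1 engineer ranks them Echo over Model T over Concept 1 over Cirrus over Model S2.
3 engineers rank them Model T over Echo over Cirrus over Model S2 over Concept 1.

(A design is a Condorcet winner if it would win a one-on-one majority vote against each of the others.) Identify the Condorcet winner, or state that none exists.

Check each pair by majority over 15 ballots:
Concept 1–Model S2: Concept 1 12–3.
Concept 1 vs Model T: Concept 1, 11–4.
Concept 1 vs Echo: Echo, 9–6.
Concept 1 vs Cirrus: Concept 1, 12–3.
Model S2–Model T: Model T 15–0.
Model S2 vs Echo: Echo, 15–0.
Model S2 vs Cirrus: Cirrus, 15–0.
Model T–Echo: Model T 9–6.
Model T–Cirrus: Model T 10–5.
Echo vs Cirrus: Echo wins 15–0.
No design is unbeaten: Concept 1 loses to Echo; Model S2 loses to Concept 1; Model T loses to Concept 1; Echo loses to Model T; Cirrus loses to Concept 1. In particular Concept 1 → Model T → Echo → Concept 1 is a majority cycle — no Condorcet winner exists.

none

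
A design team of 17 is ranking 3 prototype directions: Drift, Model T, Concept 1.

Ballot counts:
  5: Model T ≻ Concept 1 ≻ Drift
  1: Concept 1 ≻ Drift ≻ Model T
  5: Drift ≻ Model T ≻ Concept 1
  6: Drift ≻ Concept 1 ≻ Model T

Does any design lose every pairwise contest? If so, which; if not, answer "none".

Concept 1

Pairwise majorities:
Drift vs Model T: Drift is ranked higher on 1+5+6 = 12 ballots, Model T on 5. Drift wins 12–5.
Drift vs Concept 1: Drift wins 11–6.
Model T vs Concept 1: Model T is ranked higher on 5+5 = 10 ballots, Concept 1 on 7. Model T wins 10–7.
Only Concept 1 has no wins; Concept 1 is the Condorcet loser.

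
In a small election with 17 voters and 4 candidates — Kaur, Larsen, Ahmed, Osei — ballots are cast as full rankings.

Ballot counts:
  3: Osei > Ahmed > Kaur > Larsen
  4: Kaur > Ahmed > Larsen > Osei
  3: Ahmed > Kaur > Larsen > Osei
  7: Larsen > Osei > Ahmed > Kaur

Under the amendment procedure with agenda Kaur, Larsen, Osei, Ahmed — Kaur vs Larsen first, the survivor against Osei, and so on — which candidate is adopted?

Round 1: Kaur vs Larsen — 10–7, Kaur advances.
Round 2: Kaur vs Osei — 7–10, Osei advances.
Round 3: Osei vs Ahmed — 10–7, Osei advances.
Osei survives the agenda.

Osei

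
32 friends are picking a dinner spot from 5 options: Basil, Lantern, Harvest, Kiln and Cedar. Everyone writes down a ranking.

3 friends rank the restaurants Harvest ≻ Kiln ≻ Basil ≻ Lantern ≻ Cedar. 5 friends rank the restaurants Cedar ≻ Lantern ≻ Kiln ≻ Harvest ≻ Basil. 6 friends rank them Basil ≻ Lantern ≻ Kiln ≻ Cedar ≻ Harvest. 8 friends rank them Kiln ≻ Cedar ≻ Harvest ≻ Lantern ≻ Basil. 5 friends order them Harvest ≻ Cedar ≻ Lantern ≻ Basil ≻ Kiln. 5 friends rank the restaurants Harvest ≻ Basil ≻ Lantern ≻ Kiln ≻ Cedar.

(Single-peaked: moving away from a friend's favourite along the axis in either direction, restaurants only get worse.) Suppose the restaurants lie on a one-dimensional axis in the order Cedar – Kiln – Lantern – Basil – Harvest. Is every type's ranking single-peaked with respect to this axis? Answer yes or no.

no

Axis positions: Cedar=1, Kiln=2, Lantern=3, Basil=4, Harvest=5.
Type 1: ranking walks positions 5-2-4-3-1; Kiln is ranked above Basil even though Basil lies between Kiln and the peak Harvest on the axis — preferences dip and rise again. Not single-peaked.
Type 2: ranking walks positions 1-3-2-5-4; Lantern is ranked above Kiln even though Kiln lies between Lantern and the peak Cedar on the axis — preferences dip and rise again. Not single-peaked.
Type 3 (peak Basil at position 4): ranking walks positions 4-3-2-1-5, expanding outward from the peak — single-peaked.
Type 4: ranking walks positions 2-1-5-3-4; Harvest is ranked above Lantern even though Lantern lies between Harvest and the peak Kiln on the axis — preferences dip and rise again. Not single-peaked.
Type 5: ranking walks positions 5-1-3-4-2; Cedar is ranked above Basil even though Basil lies between Cedar and the peak Harvest on the axis — preferences dip and rise again. Not single-peaked.
Type 6 (peak Harvest at position 5): ranking walks positions 5-4-3-2-1, expanding outward from the peak — single-peaked.
Type 1 violates single-peakedness, so the profile is not single-peaked on this axis.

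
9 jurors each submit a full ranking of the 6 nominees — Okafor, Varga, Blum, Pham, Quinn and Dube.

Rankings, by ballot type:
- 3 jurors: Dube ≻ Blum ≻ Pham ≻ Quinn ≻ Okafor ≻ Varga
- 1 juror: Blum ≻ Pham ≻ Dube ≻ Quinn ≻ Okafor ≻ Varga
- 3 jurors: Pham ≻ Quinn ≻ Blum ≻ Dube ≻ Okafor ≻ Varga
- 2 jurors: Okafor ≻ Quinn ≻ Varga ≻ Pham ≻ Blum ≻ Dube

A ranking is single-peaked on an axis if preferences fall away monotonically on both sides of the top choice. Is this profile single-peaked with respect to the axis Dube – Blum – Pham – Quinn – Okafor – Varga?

yes

Axis positions: Dube=1, Blum=2, Pham=3, Quinn=4, Okafor=5, Varga=6.
Ballot type 1 (peak Dube at position 1): ranking walks positions 1-2-3-4-5-6, expanding outward from the peak — single-peaked.
Ballot type 2 (peak Blum at position 2): ranking walks positions 2-3-1-4-5-6, expanding outward from the peak — single-peaked.
Ballot type 3 (peak Pham at position 3): ranking walks positions 3-4-2-1-5-6, expanding outward from the peak — single-peaked.
Ballot type 4 (peak Okafor at position 5): ranking walks positions 5-4-6-3-2-1, expanding outward from the peak — single-peaked.
Every ranking is single-peaked on this axis.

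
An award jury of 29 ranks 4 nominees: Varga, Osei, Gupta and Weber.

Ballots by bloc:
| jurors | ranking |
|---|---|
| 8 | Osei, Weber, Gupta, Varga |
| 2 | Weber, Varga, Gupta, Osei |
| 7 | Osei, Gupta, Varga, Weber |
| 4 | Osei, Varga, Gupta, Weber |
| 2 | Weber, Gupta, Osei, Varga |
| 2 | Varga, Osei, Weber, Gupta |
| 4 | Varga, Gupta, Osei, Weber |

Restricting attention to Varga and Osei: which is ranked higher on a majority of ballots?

Osei

Ballots ranking Varga above Osei: 2 + 2 + 4 = 8.
Ballots ranking Osei above Varga: 29 − 8 = 21.
Osei wins the head-to-head 21–8.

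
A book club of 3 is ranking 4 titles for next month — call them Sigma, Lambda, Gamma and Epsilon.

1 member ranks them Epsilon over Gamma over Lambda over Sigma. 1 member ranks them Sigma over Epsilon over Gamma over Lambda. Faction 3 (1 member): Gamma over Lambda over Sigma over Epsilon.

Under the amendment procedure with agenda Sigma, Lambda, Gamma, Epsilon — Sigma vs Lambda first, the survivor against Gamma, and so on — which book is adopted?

Round 1: Sigma vs Lambda — 1–2, Lambda advances.
Round 2: Lambda vs Gamma — 0–3, Gamma advances.
Round 3: Gamma vs Epsilon — 1–2, Epsilon advances.
The agenda winner is Epsilon.

Epsilon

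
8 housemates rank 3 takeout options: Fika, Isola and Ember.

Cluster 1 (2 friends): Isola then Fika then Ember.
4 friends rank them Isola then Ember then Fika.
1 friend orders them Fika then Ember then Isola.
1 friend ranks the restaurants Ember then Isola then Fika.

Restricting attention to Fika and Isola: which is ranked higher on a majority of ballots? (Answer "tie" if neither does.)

Ballots ranking Fika above Isola: 1.
Ballots ranking Isola above Fika: 8 − 1 = 7.
Isola wins the head-to-head 7–1.

Isola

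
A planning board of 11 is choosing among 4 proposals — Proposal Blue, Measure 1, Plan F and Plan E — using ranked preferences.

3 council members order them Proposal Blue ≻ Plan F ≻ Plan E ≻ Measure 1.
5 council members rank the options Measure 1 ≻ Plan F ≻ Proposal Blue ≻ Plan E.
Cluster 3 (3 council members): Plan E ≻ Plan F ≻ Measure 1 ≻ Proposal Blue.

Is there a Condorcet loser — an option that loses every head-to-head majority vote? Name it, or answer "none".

none

Pairwise majorities:
Proposal Blue vs Measure 1: Proposal Blue preferred on 3 ballots; Measure 1 wins 8–3.
Proposal Blue vs Plan F: Plan F, 8–3.
Proposal Blue–Plan E: Proposal Blue 8–3.
Measure 1 vs Plan F: 5 to 6, Plan F.
Measure 1 vs Plan E: Plan E wins 6–5.
Plan F vs Plan E: Plan F is ranked higher on 3+5 = 8 ballots, Plan E on 3. Plan F wins 8–3.
Every option wins at least one matchup (Proposal Blue beats Plan E; Measure 1 beats Proposal Blue; Plan F beats Proposal Blue; Plan E beats Measure 1), so there is no Condorcet loser.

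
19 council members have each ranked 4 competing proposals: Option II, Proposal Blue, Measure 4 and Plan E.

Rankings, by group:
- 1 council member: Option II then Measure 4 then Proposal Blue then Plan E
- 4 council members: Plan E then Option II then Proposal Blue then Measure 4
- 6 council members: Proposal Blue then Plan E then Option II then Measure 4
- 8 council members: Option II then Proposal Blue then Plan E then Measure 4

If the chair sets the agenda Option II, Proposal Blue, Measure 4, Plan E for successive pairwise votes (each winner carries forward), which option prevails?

Round 1: Option II vs Proposal Blue — 13–6, Option II advances.
Round 2: Option II vs Measure 4 — 19–0, Option II advances.
Round 3: Option II vs Plan E — 9–10, Plan E advances.
The agenda winner is Plan E.

Plan E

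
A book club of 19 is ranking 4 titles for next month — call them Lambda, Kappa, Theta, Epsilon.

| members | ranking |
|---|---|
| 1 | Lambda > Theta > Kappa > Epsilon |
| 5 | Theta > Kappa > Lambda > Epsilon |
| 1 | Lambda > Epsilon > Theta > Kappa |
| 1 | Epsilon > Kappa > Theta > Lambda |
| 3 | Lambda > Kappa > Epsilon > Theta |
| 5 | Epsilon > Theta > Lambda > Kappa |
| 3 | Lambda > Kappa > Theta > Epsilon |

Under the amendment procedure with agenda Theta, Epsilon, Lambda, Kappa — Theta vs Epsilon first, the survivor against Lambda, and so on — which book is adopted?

Round 1: Theta vs Epsilon — 9–10, Epsilon advances.
Round 2: Epsilon vs Lambda — 6–13, Lambda advances.
Round 3: Lambda vs Kappa — 13–6, Lambda advances.
Lambda survives the agenda.

Lambda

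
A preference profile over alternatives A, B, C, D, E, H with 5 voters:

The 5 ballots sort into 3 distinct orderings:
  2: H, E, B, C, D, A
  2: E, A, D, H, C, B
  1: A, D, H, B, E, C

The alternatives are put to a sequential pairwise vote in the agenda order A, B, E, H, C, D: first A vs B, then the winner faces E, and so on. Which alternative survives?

Round 1: A vs B — 3–2, A advances.
Round 2: A vs E — 1–4, E advances.
Round 3: E vs H — 2–3, H advances.
Round 4: H vs C — 5–0, H advances.
Round 5: H vs D — 2–3, D advances.
The agenda winner is D.

D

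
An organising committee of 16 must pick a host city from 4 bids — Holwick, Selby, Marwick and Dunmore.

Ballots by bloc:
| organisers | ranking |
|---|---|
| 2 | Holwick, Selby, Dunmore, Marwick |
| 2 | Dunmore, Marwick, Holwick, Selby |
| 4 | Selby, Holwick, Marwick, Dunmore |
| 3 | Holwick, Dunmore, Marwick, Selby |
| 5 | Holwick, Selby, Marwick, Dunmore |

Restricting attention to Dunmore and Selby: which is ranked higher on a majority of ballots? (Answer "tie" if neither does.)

Selby

Ballots ranking Dunmore above Selby: 2 + 3 = 5.
Ballots ranking Selby above Dunmore: 16 − 5 = 11.
Selby wins the head-to-head 11–5.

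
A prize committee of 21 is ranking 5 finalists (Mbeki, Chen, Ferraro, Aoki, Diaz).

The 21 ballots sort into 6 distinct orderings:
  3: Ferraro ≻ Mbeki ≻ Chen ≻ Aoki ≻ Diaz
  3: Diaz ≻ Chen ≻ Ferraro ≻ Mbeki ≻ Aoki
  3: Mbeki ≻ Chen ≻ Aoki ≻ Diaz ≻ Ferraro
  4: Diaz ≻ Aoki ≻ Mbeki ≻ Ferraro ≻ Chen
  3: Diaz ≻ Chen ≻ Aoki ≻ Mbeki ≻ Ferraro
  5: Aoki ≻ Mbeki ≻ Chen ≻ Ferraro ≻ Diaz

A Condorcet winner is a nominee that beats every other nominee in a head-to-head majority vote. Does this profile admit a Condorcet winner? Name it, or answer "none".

Head-to-head results (21 jurors):
Mbeki vs Chen: 3+3+4+5 = 15 for Mbeki, 6 for Chen — Mbeki by 15–6.
Mbeki vs Ferraro: Mbeki, 15–6.
Mbeki vs Aoki: Aoki wins 12–9.
Mbeki–Diaz: Mbeki 11–10.
Chen vs Ferraro: Chen, 14–7.
Chen vs Aoki: Chen is ranked higher on 3+3+3+3 = 12 ballots, Aoki on 9. Chen wins 12–9.
Chen vs Diaz: Chen preferred on 3+3+5 = 11 ballots; Chen wins 11–10.
Ferraro vs Aoki: Aoki, 15–6.
Ferraro vs Diaz: 8 to 13, Diaz.
Aoki vs Diaz: 3+3+5 = 11 for Aoki, 10 for Diaz — Aoki by 11–10.
Each nominee drops at least one matchup (Mbeki loses to Aoki; Chen loses to Mbeki; Ferraro loses to Mbeki; Aoki loses to Chen; Diaz loses to Mbeki); the cycle Mbeki beats Chen beats Aoki beats Mbeki rules out a Condorcet winner.

none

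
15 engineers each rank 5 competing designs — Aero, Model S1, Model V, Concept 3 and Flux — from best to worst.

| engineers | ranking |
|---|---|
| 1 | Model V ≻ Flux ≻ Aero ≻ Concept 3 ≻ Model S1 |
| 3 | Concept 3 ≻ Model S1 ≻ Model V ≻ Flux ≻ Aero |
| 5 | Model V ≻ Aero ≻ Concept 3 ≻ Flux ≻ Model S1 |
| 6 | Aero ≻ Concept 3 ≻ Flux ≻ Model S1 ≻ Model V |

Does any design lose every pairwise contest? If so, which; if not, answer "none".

Head-to-head results (15 engineers):
Aero vs Model S1: Aero is ranked higher on 1+5+6 = 12 ballots, Model S1 on 3. Aero wins 12–3.
Aero vs Model V: Aero is ranked higher on 6 ballots, Model V on 9. Model V wins 9–6.
Aero vs Concept 3: 12 to 3, Aero.
Aero vs Flux: Aero preferred on 5+6 = 11 ballots; Aero wins 11–4.
Model S1 vs Model V: Model S1 wins 9–6.
Model S1 vs Concept 3: Concept 3 wins 15–0.
Model S1–Flux: Flux 12–3.
Model V vs Concept 3: 1+5 = 6 for Model V, 9 for Concept 3 — Concept 3 by 9–6.
Model V vs Flux: Model V, 9–6.
Concept 3–Flux: Concept 3 14–1.
No design is winless: Aero beats Model S1; Model S1 beats Model V; Model V beats Aero; Concept 3 beats Model S1; Flux beats Model S1. There is no Condorcet loser.

none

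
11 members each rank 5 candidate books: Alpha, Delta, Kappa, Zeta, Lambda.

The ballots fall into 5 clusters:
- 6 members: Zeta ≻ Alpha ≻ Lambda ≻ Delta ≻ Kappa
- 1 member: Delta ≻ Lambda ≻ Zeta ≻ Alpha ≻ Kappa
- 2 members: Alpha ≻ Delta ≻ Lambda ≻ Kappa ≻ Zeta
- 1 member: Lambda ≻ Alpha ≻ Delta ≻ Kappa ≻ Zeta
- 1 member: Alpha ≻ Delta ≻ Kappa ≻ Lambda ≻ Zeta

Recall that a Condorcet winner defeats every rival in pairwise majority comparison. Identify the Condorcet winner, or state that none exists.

Zeta

Head-to-head results (11 members):
Alpha vs Delta: Alpha wins 10–1.
Alpha vs Kappa: Alpha, 11–0.
Alpha vs Zeta: Zeta, 7–4.
Alpha–Lambda: Alpha 9–2.
Delta vs Kappa: Delta preferred on 6+1+2+1+1 = 11 ballots; Delta wins 11–0.
Delta vs Zeta: Zeta wins 6–5.
Delta vs Lambda: Lambda wins 7–4.
Kappa–Zeta: Zeta 7–4.
Kappa vs Lambda: Lambda wins 10–1.
Zeta vs Lambda: Zeta, 6–5.
Zeta wins every pairwise contest, so Zeta is the Condorcet winner.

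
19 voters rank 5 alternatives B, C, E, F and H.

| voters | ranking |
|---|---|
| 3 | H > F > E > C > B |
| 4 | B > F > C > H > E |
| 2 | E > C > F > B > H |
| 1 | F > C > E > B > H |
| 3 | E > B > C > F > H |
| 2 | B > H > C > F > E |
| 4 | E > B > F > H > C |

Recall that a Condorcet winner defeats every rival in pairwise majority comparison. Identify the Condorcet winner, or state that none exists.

none

Check each pair by majority over 19 ballots:
B vs C: 13 to 6, B.
B vs E: E, 13–6.
B vs F: B wins 13–6.
B vs H: B is ranked higher on 4+2+1+3+2+4 = 16 ballots, H on 3. B wins 16–3.
C–E: E 12–7.
C–F: F 12–7.
C–H: C 10–9.
E vs F: E is ranked higher on 2+3+4 = 9 ballots, F on 10. F wins 10–9.
E vs H: E wins 10–9.
F vs H: 14 to 5, F.
Each alternative drops at least one matchup (B loses to E; C loses to B; E loses to F; F loses to B; H loses to B); the cycle B beats F beats E beats B rules out a Condorcet winner.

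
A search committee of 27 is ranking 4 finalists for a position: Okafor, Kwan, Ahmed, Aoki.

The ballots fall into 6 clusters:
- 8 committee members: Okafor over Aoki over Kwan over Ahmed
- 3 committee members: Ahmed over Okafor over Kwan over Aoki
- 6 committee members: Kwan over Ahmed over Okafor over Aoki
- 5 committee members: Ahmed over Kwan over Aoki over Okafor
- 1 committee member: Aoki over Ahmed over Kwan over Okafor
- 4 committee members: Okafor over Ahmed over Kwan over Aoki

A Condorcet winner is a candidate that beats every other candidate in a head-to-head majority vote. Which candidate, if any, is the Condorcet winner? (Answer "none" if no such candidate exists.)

none

Check each pair by majority over 27 ballots:
Okafor vs Kwan: Okafor is ranked higher on 8+3+4 = 15 ballots, Kwan on 12. Okafor wins 15–12.
Okafor vs Ahmed: Okafor is ranked higher on 8+4 = 12 ballots, Ahmed on 15. Ahmed wins 15–12.
Okafor vs Aoki: Okafor is ranked higher on 8+3+6+4 = 21 ballots, Aoki on 6. Okafor wins 21–6.
Kwan vs Ahmed: Kwan is ranked higher on 8+6 = 14 ballots, Ahmed on 13. Kwan wins 14–13.
Kwan vs Aoki: Kwan is ranked higher on 3+6+5+4 = 18 ballots, Aoki on 9. Kwan wins 18–9.
Ahmed vs Aoki: 18 to 9, Ahmed.
Every candidate loses at least once (Okafor loses to Ahmed; Kwan loses to Okafor; Ahmed loses to Kwan; Aoki loses to Okafor). The majority relation contains the cycle Okafor beats Kwan beats Ahmed beats Okafor, so there is no Condorcet winner.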